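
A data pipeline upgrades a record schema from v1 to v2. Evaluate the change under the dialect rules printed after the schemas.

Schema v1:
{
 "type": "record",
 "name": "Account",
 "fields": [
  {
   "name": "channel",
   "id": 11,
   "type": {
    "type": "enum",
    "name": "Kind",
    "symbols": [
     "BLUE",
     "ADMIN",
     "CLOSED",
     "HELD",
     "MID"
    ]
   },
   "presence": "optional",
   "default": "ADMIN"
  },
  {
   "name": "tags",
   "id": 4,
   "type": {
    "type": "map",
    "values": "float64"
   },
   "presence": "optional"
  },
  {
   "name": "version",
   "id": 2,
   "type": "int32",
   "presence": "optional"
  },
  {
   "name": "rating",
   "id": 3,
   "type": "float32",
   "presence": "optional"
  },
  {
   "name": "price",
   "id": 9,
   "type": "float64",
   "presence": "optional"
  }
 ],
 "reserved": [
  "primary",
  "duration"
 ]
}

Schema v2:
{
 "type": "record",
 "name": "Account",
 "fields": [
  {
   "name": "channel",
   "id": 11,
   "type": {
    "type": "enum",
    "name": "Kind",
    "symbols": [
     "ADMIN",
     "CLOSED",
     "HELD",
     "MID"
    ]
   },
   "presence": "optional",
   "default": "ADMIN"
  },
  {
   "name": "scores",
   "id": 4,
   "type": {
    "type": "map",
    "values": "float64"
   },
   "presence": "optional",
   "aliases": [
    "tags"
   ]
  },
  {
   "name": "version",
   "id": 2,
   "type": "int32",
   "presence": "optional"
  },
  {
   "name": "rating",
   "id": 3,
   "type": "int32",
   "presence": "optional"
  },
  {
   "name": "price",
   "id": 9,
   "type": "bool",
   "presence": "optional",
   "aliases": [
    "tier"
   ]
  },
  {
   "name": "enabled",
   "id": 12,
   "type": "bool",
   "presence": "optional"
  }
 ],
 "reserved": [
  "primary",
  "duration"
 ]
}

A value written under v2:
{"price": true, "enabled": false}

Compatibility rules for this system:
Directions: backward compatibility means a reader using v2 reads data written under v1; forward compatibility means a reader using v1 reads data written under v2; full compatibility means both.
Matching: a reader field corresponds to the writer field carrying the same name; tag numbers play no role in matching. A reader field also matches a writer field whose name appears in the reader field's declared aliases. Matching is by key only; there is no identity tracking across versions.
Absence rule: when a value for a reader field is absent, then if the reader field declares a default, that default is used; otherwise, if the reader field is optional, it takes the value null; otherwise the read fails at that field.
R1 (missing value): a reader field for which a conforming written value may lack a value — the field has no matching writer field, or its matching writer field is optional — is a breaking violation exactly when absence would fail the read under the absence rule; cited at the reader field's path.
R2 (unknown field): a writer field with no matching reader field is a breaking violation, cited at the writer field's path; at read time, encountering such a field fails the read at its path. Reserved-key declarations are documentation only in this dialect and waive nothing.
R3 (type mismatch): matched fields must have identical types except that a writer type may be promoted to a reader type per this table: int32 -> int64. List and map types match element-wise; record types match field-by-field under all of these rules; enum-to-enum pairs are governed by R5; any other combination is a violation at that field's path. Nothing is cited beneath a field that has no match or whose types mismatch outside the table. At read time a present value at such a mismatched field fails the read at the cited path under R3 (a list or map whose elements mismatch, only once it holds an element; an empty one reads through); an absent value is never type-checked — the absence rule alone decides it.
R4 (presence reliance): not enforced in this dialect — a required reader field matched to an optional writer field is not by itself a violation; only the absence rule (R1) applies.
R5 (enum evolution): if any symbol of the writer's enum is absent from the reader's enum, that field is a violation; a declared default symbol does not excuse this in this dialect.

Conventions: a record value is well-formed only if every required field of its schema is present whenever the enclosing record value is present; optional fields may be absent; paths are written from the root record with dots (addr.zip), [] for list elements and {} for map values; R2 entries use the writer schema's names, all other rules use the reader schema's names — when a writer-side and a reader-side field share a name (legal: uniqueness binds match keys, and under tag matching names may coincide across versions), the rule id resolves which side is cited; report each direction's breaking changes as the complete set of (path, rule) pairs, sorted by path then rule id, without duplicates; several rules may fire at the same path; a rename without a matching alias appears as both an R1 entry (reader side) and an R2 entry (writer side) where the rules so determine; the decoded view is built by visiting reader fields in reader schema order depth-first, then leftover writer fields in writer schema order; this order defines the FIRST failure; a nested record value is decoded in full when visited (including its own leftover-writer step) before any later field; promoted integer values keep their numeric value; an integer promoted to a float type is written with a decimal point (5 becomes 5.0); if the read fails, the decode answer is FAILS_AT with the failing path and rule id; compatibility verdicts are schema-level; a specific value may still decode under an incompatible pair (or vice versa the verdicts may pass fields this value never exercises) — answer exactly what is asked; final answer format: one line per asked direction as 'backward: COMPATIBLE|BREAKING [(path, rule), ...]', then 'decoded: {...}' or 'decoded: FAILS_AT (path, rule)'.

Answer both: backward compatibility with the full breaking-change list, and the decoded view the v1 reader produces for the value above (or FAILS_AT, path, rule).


backward: BREAKING [(channel, R5), (price, R3), (rating, R3)]; decoded: FAILS_AT (price, R3)

in Account below, arrows point writer -> reader
backward pass over Account, reader schema v2, writer schema v1:
  Kind -> Kind, writer optional: channel aligns to channel
  map<string, float64> -> map<string, float64>, writer optional: scores aligns to tags
  int32 -> int32, writer optional: version aligns to version
  float32 -> int32, writer optional: rating aligns to rating
  float64 -> bool, writer optional: price aligns to price
  enabled: no writer-side match
  R5 fires at channel
  R3 fires at price
  R3 fires at rating
  => 3 violation(s): backward is BREAKING for Account
decoding the Account value with the v1 reader:
  channel := "ADMIN" (absent -> default)
  tags := null (absent, optional -> null)
  version := null (absent, optional -> null)
  rating := null (absent, optional -> null)
  read fails at price under R3
  => FAILS_AT (price, R3)
checking off the Account differences that do not matter here:
  added field enabled to record Account: optional bool, tag 12 (in v2 it sits last) -> affects forward compatibility only, which is not asked
  renamed field tags to scores in record Account (alias tags declared on the renamed field) -> affects forward compatibility only, which is not asked


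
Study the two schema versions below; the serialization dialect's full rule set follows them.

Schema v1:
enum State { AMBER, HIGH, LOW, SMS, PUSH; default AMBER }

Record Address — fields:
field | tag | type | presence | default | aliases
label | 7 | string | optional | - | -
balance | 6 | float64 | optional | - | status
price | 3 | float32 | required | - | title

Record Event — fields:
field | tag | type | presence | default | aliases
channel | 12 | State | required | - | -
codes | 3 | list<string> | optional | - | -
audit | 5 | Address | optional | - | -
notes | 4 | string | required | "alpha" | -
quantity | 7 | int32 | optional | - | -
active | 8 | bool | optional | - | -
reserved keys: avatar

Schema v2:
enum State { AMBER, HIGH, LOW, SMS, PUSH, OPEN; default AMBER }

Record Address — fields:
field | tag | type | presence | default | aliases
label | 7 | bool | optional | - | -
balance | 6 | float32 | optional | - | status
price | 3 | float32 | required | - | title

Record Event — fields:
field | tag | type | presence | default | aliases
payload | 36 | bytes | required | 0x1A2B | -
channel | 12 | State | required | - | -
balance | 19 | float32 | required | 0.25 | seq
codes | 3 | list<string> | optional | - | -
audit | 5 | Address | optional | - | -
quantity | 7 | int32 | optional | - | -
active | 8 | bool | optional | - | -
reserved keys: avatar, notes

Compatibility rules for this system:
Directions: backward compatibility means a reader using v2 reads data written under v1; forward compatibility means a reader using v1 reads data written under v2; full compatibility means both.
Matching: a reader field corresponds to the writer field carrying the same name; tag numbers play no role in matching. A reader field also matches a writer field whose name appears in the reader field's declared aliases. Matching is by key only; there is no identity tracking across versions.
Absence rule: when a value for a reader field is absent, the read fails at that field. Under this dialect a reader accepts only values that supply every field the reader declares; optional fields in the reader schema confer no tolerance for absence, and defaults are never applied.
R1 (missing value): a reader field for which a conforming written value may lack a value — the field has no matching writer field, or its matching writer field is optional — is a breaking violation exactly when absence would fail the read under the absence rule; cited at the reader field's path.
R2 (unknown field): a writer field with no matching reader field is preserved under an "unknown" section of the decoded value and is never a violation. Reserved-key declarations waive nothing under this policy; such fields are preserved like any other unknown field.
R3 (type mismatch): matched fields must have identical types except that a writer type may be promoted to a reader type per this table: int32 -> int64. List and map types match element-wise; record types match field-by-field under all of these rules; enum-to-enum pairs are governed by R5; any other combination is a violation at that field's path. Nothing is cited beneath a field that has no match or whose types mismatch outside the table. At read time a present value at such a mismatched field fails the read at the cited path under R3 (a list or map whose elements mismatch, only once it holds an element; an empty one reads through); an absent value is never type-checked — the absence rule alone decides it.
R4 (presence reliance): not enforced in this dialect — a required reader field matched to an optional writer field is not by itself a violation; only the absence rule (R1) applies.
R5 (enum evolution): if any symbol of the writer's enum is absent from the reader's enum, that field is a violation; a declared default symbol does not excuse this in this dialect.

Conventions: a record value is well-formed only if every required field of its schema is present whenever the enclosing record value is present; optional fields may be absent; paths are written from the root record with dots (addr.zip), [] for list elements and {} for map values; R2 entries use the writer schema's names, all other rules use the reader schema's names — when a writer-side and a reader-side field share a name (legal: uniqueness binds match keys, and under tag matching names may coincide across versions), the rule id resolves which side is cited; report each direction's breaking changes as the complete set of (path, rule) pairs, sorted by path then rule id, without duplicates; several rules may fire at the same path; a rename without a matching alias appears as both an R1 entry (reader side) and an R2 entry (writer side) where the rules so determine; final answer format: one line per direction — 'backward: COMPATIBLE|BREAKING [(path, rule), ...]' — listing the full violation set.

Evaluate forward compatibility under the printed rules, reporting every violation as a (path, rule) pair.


arrows below run writer -> reader for Event
forward for Event (reader v1, writer v2):
  channel: State -> State, writer required; from channel
  codes: list<string> -> list<string>, writer optional; from codes
  audit: Address -> Address, writer optional; from audit
  notes has no writer counterpart
  quantity: int32 -> int32, writer optional; from quantity
  active: bool -> bool, writer optional; from active
  writer field payload has no reader counterpart
  writer field balance has no reader counterpart
  audit.label: bool -> string, writer optional; from audit.label
  audit.balance: float32 -> float64, writer optional; from audit.balance
  audit.price: float32 -> float32, writer required; from audit.price
  breaking: (active, R1)
  breaking: (audit, R1)
  breaking: (audit.balance, R1)
  breaking: (audit.balance, R3)
  breaking: (audit.label, R1)
  breaking: (audit.label, R3)
  breaking: (channel, R5)
  breaking: (codes, R1)
  breaking: (notes, R1)
  breaking: (quantity, R1)
  forward on Event therefore BREAKING (10)
remaining Event differences; none change what is asked:
  added field balance to record Event: required float32, tag 19, default 0.25 (in v2 it sits immediately before codes) -> fires only in the backward direction of Event, which is not asked here
  added field payload to record Event: required bytes, tag 36, default 0x1A2B (in v2 it sits immediately before channel) -> fires only in the backward direction of Event, which is not asked here

forward: BREAKING [(active, R1), (audit, R1), (audit.balance, R1), (audit.balance, R3), (audit.label, R1), (audit.label, R3), (channel, R5), (codes, R1), (notes, R1), (quantity, R1)]


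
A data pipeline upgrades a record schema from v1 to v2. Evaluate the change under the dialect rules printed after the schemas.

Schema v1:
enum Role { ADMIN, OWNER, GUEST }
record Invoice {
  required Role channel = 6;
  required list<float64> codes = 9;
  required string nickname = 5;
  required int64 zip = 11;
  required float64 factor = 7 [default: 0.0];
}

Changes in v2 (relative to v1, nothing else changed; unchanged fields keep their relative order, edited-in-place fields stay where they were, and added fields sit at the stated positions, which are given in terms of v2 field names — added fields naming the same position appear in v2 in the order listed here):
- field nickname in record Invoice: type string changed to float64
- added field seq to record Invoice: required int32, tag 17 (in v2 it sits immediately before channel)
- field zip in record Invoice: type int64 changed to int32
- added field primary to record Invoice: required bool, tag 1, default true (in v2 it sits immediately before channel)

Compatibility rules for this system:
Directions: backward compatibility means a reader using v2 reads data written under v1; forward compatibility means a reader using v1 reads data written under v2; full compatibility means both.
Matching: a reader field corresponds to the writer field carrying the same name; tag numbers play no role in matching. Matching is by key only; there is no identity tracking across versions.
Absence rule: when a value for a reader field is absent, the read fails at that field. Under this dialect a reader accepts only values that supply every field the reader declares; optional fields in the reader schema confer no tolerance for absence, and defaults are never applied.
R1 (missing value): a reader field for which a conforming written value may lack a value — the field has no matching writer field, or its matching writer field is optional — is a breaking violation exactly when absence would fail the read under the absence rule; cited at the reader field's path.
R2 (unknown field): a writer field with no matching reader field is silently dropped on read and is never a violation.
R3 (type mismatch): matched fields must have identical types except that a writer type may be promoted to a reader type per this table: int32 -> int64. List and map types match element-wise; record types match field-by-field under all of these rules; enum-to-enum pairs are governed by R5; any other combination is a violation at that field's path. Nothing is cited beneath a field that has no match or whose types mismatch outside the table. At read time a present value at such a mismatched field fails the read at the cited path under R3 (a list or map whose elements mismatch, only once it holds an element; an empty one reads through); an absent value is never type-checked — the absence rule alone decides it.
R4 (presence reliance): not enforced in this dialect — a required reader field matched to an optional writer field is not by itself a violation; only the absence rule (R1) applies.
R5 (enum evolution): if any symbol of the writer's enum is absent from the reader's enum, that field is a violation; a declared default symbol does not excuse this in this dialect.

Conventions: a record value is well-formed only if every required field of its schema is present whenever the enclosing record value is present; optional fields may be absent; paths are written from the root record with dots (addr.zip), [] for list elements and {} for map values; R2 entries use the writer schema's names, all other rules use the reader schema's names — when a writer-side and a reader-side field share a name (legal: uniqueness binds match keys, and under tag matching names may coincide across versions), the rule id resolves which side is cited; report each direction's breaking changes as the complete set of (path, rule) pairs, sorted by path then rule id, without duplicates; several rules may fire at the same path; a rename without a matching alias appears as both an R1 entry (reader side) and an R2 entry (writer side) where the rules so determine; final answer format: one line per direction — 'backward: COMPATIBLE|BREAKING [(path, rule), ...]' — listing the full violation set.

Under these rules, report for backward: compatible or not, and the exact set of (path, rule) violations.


backward: BREAKING [(nickname, R3), (primary, R1), (seq, R1), (zip, R3)]

each type pair in Invoice: writer, then reader
backward analysis of Invoice with v2 as reader and v1 as writer:
  seq has no writer counterpart
  primary has no writer counterpart
  Role -> Role, writer required: channel aligns to channel
  list<float64> -> list<float64>, writer required: codes aligns to codes
  string -> float64, writer required: nickname aligns to nickname
  int64 -> int32, writer required: zip aligns to zip
  float64 -> float64, writer required: factor aligns to factor
  R3 fires at nickname
  R1 fires at primary
  R1 fires at seq
  R3 fires at zip
  => backward verdict for Invoice: BREAKING, 4 violation(s)


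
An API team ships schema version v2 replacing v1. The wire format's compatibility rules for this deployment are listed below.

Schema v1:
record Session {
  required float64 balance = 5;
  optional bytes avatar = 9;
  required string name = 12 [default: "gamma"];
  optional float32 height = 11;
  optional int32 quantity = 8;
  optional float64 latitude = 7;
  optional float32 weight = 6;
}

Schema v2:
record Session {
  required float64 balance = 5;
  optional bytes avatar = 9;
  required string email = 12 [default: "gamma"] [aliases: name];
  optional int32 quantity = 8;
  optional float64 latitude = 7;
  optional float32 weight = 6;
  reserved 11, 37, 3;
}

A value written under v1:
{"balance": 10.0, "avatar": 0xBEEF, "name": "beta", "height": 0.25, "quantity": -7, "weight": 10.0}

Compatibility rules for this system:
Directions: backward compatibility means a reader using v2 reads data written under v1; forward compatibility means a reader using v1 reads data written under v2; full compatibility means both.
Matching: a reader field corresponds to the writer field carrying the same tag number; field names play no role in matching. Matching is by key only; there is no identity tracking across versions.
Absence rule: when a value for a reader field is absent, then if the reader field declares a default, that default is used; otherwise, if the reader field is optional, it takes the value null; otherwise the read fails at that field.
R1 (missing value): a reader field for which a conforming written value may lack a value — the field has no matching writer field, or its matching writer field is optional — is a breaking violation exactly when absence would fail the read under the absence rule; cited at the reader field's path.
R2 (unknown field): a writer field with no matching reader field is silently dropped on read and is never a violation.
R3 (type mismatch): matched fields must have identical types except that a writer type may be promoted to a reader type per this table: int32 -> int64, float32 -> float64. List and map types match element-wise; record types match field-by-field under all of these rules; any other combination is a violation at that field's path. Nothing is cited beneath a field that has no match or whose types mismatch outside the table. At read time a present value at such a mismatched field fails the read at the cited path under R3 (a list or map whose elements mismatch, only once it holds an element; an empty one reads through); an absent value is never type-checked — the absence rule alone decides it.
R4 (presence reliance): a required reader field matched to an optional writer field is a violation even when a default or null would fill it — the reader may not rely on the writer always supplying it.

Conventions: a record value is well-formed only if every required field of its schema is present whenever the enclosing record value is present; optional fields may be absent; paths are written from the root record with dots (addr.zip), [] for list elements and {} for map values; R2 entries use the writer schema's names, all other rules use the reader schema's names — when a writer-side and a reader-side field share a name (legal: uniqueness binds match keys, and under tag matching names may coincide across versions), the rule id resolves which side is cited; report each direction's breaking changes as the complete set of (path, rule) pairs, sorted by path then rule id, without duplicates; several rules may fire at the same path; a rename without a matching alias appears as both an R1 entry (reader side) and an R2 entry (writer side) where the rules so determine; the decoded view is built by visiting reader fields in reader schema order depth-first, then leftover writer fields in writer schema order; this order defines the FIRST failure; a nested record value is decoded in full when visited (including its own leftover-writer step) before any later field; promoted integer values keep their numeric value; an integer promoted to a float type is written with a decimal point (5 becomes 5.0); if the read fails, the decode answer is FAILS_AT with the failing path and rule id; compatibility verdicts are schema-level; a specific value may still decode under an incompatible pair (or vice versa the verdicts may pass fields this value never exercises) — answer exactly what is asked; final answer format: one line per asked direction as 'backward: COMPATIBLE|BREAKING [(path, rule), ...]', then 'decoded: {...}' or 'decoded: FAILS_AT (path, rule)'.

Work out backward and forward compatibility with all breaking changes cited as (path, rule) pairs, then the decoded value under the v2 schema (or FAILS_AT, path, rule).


arrows below run writer -> reader for Session
checking backward for Session: reader v2 against writer v1:
  balance <- balance (float64 -> float64, writer required)
  avatar <- avatar (bytes -> bytes, writer optional)
  email <- name (string -> string, writer required)
  quantity <- quantity (int32 -> int32, writer optional)
  latitude <- latitude (float64 -> float64, writer optional)
  weight <- weight (float32 -> float32, writer optional)
  writer height: unknown to reader
  => backward verdict for Session: COMPATIBLE, no violations
checking forward for Session: reader v1 against writer v2:
  balance <- balance (float64 -> float64, writer required)
  avatar <- avatar (bytes -> bytes, writer optional)
  name <- email (string -> string, writer required)
  height has no writer counterpart
  quantity <- quantity (int32 -> int32, writer optional)
  latitude <- latitude (float64 -> float64, writer optional)
  weight <- weight (float32 -> float32, writer optional)
  => forward verdict for Session: COMPATIBLE, no violations
decode walk for Session under reader schema v2:
  balance := 10.0
  avatar := 0xBEEF
  email := "beta" (from writer name)
  quantity := -7
  latitude := null (missing; optional => null)
  weight := 10.0
  writer height: no reader field; dropped
  => decoded: {"balance": 10.0, "avatar": 0xBEEF, "email": "beta", "quantity": -7, "latitude": null, "weight": 10.0}

backward: COMPATIBLE []; forward: COMPATIBLE []; decoded: {"balance": 10.0, "avatar": 0xBEEF, "email": "beta", "quantity": -7, "latitude": null, "weight": 10.0}


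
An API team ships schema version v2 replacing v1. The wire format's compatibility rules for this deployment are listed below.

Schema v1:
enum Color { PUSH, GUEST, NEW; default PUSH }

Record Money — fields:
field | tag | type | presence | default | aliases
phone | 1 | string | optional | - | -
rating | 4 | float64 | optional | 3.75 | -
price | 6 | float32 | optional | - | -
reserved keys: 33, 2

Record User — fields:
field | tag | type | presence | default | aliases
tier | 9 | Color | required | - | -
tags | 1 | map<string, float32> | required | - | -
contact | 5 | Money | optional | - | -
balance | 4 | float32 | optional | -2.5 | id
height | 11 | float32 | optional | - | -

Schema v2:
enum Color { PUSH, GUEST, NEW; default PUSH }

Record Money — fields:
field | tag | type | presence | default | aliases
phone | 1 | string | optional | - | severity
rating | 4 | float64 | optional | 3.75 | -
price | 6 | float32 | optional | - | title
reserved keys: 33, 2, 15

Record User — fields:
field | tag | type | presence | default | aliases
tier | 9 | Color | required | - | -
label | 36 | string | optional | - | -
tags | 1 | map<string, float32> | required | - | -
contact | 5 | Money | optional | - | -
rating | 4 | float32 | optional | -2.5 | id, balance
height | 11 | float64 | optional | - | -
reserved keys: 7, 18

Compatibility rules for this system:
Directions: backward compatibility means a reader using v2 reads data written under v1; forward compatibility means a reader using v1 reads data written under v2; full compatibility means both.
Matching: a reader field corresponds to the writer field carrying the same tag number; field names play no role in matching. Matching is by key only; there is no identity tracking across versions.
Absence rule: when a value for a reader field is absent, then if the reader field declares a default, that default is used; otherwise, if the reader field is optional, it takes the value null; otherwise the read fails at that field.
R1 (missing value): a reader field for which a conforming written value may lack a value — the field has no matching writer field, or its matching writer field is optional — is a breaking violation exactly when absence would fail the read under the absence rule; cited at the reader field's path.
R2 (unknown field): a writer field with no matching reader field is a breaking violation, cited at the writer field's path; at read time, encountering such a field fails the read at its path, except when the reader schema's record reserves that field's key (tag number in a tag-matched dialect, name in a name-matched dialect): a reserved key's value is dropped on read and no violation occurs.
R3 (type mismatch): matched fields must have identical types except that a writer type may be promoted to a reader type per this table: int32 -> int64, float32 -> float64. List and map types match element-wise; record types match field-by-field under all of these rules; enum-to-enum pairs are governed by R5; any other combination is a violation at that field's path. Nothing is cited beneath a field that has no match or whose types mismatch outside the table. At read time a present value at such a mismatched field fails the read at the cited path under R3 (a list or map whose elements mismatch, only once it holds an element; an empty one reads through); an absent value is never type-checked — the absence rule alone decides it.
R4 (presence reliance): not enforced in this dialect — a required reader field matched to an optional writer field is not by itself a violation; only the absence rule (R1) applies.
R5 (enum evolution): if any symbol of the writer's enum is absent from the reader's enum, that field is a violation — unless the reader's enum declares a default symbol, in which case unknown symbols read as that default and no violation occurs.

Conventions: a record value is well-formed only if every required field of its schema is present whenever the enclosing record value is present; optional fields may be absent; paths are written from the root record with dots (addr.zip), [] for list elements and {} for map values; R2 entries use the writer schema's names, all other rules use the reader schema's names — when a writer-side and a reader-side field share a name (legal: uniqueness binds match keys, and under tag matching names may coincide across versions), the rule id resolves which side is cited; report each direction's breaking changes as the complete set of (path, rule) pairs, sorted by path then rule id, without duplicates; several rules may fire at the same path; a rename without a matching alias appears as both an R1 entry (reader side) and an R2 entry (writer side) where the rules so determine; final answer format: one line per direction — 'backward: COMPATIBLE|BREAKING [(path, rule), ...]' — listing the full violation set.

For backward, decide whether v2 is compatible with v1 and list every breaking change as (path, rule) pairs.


backward: COMPATIBLE []

each type pair in User: writer, then reader
checking backward for User: reader v2 against writer v1:
  tier: paired with writer tier (Color -> Color; writer required)
  label: no writer-side match
  tags: paired with writer tags (map<string, float32> -> map<string, float32>; writer required)
  contact: paired with writer contact (Money -> Money; writer optional)
  rating: paired with writer balance (float32 -> float32; writer optional)
  height: paired with writer height (float32 -> float64; writer optional)
  contact.phone: paired with writer contact.phone (string -> string; writer optional)
  contact.rating: paired with writer contact.rating (float64 -> float64; writer optional)
  contact.price: paired with writer contact.price (float32 -> float32; writer optional)
  => backward verdict for User: COMPATIBLE, no violations
diffs on User not affecting the asked answer:
  added field label to record User: optional string, tag 36 (in v2 it sits immediately before tags) -> its effect on User is confined to the forward direction, not asked
  field height in record User: type float32 changed to float64 -> its effect on User is confined to the forward direction, not asked
  renamed field balance to rating in record User (alias balance declared on the renamed field) -> triggers nothing under User's printed rules — same verdict


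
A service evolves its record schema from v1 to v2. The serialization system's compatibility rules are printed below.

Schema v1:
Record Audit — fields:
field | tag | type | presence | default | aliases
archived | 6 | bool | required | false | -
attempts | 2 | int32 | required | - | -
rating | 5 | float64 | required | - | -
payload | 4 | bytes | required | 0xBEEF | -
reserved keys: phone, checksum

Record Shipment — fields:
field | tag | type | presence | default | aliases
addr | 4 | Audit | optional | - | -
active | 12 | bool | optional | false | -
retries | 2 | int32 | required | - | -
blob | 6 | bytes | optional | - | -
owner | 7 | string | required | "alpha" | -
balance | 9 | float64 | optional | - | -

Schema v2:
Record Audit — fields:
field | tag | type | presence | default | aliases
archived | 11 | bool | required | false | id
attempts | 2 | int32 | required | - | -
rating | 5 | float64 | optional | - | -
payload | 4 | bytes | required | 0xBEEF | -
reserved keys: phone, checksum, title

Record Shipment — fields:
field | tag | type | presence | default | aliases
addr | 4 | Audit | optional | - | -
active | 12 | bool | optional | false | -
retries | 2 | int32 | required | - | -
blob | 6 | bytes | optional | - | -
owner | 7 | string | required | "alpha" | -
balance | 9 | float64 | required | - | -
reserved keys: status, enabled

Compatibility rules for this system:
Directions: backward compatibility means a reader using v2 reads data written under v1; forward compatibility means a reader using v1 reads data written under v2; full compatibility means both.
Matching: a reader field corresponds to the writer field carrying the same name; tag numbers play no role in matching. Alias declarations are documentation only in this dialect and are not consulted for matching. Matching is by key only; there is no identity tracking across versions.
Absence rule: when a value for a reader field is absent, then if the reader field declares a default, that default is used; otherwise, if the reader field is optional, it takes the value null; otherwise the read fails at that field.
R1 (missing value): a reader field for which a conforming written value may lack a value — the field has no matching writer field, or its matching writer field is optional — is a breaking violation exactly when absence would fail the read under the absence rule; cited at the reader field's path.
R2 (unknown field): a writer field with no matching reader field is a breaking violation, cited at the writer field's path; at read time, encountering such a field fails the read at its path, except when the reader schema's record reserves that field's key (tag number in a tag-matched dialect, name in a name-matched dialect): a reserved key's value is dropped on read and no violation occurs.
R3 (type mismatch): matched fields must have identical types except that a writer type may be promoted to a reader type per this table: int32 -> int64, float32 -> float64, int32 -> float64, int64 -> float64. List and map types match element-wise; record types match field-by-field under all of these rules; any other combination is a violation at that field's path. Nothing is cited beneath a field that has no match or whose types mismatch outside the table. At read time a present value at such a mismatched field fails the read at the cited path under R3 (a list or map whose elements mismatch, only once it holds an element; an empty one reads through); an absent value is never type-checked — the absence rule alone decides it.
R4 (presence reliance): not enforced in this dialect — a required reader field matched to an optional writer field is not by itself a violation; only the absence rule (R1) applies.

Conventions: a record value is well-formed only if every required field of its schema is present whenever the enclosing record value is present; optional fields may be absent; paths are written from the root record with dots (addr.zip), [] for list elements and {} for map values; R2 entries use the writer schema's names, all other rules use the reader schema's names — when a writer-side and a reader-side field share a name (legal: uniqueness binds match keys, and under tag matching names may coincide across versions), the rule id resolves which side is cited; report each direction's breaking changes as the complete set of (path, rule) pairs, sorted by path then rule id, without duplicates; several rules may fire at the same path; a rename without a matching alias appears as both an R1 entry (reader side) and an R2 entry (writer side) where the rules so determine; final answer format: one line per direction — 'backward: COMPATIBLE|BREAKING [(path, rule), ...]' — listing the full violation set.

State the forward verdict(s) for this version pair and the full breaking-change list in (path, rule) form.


forward: BREAKING [(addr.rating, R1)]

the writer's type comes first in each Shipment pair
forward for Shipment (reader v1, writer v2):
  addr: paired with writer addr (Audit -> Audit; writer optional)
  active: paired with writer active (bool -> bool; writer optional)
  retries: paired with writer retries (int32 -> int32; writer required)
  blob: paired with writer blob (bytes -> bytes; writer optional)
  owner: paired with writer owner (string -> string; writer required)
  balance: paired with writer balance (float64 -> float64; writer required)
  addr.archived: paired with writer addr.archived (bool -> bool; writer required)
  addr.attempts: paired with writer addr.attempts (int32 -> int32; writer required)
  addr.rating: paired with writer addr.rating (float64 -> float64; writer optional)
  addr.payload: paired with writer addr.payload (bytes -> bytes; writer required)
  breaking: (addr.rating, R1)
  => forward: BREAKING (1)
checking off the Shipment differences that do not matter here:
  field archived in record Audit: tag 6 changed to 11 -> triggers nothing under Shipment's printed rules — same verdict
  field balance in record Shipment: optional changed to required -> matters only for Shipment's backward compatibility — outside the asked direction


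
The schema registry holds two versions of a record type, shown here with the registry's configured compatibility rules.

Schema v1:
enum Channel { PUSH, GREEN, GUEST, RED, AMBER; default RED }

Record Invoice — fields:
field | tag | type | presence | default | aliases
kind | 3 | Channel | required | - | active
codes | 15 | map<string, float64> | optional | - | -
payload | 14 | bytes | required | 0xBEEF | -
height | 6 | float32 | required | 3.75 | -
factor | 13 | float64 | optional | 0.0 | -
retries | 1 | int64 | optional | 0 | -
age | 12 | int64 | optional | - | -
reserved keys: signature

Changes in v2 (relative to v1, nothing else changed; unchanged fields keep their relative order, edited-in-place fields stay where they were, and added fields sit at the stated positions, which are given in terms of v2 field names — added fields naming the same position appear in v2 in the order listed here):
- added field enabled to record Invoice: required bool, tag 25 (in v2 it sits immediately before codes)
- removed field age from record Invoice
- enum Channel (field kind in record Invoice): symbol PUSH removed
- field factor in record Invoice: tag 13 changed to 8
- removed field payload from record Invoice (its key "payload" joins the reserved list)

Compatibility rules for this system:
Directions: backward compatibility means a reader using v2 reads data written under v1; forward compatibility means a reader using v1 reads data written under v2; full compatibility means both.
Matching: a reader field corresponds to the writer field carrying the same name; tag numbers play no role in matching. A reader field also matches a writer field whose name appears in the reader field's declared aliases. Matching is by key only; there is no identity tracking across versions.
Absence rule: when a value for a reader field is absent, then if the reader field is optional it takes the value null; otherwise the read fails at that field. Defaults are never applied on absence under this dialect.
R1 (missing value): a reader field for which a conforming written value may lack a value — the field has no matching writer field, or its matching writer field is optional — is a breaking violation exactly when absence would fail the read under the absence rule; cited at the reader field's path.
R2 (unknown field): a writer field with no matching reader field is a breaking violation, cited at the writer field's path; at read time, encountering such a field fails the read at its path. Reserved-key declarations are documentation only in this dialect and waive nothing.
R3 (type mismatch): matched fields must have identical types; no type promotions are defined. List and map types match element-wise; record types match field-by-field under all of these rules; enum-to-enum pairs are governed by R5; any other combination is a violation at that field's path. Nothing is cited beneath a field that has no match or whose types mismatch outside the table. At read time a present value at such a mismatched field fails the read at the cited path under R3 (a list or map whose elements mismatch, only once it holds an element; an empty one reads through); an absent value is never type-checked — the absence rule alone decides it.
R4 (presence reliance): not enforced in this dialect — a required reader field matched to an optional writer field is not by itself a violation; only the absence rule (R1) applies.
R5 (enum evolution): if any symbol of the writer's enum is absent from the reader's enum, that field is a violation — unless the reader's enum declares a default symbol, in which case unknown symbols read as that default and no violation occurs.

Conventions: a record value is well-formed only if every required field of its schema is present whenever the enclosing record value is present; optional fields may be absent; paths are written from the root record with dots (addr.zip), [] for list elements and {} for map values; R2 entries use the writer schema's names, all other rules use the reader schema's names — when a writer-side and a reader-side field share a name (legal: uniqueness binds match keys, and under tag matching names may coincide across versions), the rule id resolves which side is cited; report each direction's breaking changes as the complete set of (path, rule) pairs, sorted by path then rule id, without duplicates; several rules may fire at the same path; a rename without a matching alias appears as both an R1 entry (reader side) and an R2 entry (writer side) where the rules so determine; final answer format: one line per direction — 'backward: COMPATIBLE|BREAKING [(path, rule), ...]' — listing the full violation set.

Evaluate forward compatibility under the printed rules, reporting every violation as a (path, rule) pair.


arrows below run writer -> reader for Invoice
forward analysis of Invoice with v1 as reader and v2 as writer:
  kind: paired with writer kind (Channel -> Channel; writer required)
  codes: paired with writer codes (map<string, float64> -> map<string, float64>; writer optional)
  payload: no writer match
  height: paired with writer height (float32 -> float32; writer required)
  factor: paired with writer factor (float64 -> float64; writer optional)
  retries: paired with writer retries (int64 -> int64; writer optional)
  age: no writer match
  enabled (writer side), unknown to reader
  breaking: (enabled, R2)
  breaking: (payload, R1)
  => 2 violation(s): forward is BREAKING for Invoice
the other Invoice changes do not affect what is asked:
  removed field age from record Invoice -> fires only in the backward direction of Invoice, which is not asked here
  enum Channel (field kind in record Invoice): symbol PUSH removed -> fires no rule on Invoice, leaving the asked answer as it is
  field factor in record Invoice: tag 13 changed to 8 -> fires no rule on Invoice, leaving the asked answer as it is

forward: BREAKING [(enabled, R2), (payload, R1)]
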